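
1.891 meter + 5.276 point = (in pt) 5366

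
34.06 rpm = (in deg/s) 204.4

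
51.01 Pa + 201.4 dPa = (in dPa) 711.5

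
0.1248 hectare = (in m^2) 1248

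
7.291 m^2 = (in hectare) 0.0007291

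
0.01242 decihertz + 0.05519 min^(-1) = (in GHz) 2.162e-12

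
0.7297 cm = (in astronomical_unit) 4.878e-14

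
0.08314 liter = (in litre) 0.08314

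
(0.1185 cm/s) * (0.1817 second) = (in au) 1.439e-15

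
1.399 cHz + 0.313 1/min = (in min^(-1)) 1.152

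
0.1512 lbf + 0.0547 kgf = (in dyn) 1.209e+05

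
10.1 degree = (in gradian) 11.22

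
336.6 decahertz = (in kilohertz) 3.366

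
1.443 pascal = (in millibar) 0.01443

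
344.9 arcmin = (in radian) 0.1003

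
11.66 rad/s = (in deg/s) 668.1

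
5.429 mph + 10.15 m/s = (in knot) 24.45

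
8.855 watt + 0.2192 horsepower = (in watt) 172.3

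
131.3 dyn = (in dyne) 131.3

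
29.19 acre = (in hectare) 11.81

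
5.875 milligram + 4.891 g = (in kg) 0.004897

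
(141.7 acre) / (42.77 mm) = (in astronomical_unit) 8.962e-05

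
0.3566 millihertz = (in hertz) 0.0003566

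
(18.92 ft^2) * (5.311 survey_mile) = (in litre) 1.502e+07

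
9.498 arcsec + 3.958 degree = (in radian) 0.06913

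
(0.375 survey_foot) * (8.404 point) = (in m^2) 0.0003389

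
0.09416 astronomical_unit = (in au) 0.09416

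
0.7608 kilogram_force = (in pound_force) 1.677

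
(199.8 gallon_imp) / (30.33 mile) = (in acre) 4.598e-09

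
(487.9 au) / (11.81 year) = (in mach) 575.5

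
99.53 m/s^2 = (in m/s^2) 99.53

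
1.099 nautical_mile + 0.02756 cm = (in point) 5.769e+06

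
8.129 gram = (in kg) 0.008129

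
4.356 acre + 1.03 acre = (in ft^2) 2.346e+05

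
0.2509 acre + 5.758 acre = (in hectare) 2.432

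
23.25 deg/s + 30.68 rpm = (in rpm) 34.55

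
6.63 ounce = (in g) 188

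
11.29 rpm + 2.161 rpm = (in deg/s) 80.71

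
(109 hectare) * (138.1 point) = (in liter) 5.31e+07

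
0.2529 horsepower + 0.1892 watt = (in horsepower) 0.2532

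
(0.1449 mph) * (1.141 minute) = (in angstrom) 4.435e+10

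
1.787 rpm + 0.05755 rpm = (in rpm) 1.845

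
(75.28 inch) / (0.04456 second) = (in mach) 0.126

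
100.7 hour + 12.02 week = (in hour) 2120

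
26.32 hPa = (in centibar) 2.632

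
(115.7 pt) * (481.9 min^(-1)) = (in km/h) 1.18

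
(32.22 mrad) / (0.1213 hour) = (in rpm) 0.0007046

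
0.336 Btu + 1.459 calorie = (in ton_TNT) 8.619e-08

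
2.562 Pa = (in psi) 0.0003716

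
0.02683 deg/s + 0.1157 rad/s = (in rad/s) 0.1162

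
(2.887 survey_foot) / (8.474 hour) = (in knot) 5.607e-05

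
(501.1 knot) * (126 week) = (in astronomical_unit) 0.1313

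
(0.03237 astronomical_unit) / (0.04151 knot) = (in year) 7191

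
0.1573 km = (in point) 4.459e+05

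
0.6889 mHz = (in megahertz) 6.889e-10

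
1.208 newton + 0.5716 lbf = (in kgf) 0.3825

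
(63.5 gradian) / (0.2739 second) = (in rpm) 34.78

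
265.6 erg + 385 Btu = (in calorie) 9.708e+04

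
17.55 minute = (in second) 1053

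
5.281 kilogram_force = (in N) 51.79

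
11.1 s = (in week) 1.835e-05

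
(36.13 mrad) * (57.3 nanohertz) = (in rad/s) 2.07e-09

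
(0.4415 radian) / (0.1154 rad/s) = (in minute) 0.06376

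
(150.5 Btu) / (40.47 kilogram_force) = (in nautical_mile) 0.216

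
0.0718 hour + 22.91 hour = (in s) 8.273e+04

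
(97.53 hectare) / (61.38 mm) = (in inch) 6.256e+08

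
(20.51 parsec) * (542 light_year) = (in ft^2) 3.493e+37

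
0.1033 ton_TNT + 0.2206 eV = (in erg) 4.322e+15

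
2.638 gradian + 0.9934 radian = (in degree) 59.29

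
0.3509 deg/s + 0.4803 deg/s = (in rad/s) 0.01451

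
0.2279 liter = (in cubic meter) 0.0002279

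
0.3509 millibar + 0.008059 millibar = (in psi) 0.005206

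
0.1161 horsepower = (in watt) 86.58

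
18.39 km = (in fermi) 1.839e+19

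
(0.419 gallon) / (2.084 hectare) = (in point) 0.0002157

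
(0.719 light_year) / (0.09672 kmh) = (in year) 8.028e+09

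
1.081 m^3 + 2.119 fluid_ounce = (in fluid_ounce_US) 3.656e+04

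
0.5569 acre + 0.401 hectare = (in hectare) 0.6264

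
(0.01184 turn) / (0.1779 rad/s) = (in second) 0.4182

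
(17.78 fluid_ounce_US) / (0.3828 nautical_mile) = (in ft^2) 7.983e-06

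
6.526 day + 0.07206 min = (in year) 0.01788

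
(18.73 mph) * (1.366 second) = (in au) 7.646e-11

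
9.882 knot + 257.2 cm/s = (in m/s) 7.656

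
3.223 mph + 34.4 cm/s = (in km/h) 6.425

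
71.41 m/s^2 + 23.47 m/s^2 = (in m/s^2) 94.88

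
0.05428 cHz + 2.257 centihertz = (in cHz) 2.311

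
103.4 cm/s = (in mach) 0.003037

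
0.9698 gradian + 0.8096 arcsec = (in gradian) 0.97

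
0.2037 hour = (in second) 733.3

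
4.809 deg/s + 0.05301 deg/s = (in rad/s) 0.08486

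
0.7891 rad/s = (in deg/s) 45.21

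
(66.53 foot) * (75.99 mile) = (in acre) 612.8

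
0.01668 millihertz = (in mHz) 0.01668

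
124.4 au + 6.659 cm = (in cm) 1.861e+15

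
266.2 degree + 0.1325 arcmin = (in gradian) 295.8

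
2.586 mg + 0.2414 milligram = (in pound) 6.233e-06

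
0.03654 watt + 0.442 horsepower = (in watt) 329.6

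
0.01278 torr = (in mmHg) 0.01278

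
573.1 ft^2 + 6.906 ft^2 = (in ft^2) 580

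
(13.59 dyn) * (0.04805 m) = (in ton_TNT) 1.561e-15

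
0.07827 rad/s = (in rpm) 0.7474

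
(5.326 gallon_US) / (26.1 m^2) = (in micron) 772.5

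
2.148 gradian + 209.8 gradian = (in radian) 3.329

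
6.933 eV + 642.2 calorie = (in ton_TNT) 6.422e-07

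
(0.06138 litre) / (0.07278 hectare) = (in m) 8.434e-08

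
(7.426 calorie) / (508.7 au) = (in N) 4.083e-13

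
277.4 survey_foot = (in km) 0.08455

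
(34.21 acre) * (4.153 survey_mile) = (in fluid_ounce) 3.129e+13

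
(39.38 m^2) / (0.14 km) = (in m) 0.2813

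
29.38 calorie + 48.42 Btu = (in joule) 5.121e+04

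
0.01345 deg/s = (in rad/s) 0.0002347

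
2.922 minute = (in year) 5.559e-06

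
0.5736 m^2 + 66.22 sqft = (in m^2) 6.726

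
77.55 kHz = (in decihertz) 7.755e+05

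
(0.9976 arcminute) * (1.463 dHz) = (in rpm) 0.0004054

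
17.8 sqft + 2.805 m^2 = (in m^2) 4.459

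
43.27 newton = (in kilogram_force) 4.412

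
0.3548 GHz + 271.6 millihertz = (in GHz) 0.3548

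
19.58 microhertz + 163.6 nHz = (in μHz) 19.74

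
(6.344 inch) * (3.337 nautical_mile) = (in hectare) 0.09959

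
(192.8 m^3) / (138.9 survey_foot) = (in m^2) 4.554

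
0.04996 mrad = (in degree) 0.002862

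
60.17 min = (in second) 3610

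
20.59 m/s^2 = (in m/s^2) 20.59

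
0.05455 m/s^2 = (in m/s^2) 0.05455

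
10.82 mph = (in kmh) 17.41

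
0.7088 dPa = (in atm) 6.995e-07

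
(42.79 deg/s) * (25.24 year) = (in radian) 5.945e+08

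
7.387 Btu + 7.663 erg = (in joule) 7794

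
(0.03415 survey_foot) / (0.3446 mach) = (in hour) 2.464e-08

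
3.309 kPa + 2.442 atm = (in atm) 2.475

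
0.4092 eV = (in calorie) 1.567e-20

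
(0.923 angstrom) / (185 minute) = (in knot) 1.616e-14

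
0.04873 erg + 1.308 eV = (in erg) 0.04873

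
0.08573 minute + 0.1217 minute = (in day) 0.000144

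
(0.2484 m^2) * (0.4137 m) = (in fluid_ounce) 3475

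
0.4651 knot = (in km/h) 0.8614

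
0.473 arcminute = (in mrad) 0.1376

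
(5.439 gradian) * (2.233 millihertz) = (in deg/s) 0.01093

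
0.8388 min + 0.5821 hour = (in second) 2146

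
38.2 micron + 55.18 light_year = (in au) 3.49e+06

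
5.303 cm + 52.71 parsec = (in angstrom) 1.626e+28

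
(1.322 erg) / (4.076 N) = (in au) 2.168e-19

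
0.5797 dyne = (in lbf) 1.303e-06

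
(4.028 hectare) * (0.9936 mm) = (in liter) 4.002e+04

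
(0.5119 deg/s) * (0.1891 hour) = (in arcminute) 2.091e+04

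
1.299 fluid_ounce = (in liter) 0.03842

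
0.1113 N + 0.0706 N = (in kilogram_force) 0.01855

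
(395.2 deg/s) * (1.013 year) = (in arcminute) 7.575e+11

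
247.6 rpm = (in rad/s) 25.93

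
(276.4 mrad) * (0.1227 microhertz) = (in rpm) 3.239e-07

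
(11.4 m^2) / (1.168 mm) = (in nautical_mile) 5.27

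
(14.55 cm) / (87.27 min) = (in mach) 8.161e-08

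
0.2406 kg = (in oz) 8.487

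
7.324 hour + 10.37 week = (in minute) 1.05e+05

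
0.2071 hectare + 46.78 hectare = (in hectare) 46.99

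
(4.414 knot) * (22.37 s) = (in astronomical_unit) 3.396e-10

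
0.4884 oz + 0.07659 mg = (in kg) 0.01385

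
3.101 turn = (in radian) 19.48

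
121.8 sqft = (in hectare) 0.001132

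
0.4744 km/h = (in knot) 0.2562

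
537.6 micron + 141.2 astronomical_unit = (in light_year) 0.002233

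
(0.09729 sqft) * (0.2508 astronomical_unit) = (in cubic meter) 3.391e+08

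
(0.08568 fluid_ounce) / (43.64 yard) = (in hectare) 6.35e-12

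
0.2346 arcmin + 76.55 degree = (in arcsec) 2.756e+05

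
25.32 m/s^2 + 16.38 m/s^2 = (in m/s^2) 41.7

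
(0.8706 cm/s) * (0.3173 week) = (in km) 1.671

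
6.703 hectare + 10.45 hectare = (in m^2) 1.715e+05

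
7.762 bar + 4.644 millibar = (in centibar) 776.7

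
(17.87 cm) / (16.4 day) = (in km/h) 4.54e-07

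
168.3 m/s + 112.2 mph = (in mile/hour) 488.7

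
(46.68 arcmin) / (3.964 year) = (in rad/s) 1.086e-10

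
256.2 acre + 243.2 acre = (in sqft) 2.175e+07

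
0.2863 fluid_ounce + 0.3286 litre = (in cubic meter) 0.0003371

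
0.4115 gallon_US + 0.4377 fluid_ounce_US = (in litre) 1.571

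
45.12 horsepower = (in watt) 3.365e+04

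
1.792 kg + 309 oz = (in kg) 10.55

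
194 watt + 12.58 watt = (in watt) 206.6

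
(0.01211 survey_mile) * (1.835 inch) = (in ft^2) 9.778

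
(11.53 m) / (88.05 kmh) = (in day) 5.456e-06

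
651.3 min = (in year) 0.001239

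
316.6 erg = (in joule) 3.166e-05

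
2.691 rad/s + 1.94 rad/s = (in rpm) 44.22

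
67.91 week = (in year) 1.302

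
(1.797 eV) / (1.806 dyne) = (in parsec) 5.166e-31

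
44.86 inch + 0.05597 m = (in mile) 0.0007428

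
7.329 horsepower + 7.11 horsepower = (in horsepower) 14.44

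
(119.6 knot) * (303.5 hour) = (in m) 6.723e+07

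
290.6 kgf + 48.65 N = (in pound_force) 651.6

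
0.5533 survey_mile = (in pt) 2.524e+06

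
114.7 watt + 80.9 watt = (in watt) 195.6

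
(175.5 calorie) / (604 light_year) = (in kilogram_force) 1.31e-17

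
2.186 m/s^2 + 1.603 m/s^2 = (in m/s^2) 3.789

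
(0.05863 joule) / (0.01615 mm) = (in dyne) 3.63e+08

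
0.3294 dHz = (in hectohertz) 0.0003294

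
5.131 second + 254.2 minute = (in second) 1.526e+04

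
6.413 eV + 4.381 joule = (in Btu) 0.004152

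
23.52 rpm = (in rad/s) 2.463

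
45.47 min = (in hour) 0.7578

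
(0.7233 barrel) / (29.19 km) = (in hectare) 3.94e-10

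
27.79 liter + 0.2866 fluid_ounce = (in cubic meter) 0.0278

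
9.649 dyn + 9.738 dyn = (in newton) 0.0001939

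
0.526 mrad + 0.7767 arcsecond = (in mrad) 0.5298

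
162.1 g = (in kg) 0.1621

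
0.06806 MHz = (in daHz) 6806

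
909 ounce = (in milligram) 2.577e+07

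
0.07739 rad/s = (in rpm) 0.739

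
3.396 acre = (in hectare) 1.374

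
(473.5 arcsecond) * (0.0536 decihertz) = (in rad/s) 1.23e-05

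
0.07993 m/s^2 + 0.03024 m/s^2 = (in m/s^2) 0.1102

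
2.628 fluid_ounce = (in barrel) 0.0004888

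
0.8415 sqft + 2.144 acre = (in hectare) 0.8677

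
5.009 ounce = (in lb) 0.3131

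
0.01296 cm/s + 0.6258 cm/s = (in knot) 0.01242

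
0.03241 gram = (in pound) 7.145e-05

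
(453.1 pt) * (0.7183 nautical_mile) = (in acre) 0.05254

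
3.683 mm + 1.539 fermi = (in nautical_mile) 1.989e-06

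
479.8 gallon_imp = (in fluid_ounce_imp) 7.677e+04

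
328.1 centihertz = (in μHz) 3.281e+06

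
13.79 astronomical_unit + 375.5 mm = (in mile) 1.282e+09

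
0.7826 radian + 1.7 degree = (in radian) 0.8123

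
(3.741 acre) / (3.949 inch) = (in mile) 93.79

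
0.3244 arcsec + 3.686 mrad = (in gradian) 0.2348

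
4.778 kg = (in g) 4778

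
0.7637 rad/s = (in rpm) 7.293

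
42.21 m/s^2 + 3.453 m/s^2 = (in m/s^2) 45.66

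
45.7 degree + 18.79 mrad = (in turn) 0.1299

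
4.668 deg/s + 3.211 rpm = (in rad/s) 0.4177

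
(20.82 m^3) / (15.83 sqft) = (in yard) 15.48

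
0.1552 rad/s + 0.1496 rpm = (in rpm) 1.632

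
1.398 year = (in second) 4.409e+07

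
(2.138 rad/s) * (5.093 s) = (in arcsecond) 2.246e+06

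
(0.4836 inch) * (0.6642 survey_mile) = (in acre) 0.003245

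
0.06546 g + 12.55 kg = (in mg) 1.255e+07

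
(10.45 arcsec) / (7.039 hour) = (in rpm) 1.909e-08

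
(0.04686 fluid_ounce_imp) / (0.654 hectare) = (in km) 2.036e-13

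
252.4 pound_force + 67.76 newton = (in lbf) 267.6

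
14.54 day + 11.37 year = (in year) 11.41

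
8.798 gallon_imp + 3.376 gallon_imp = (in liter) 55.34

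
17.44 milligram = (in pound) 3.845e-05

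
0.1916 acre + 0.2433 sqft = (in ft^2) 8346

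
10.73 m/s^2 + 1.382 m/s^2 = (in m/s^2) 12.11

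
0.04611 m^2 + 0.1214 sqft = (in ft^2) 0.6177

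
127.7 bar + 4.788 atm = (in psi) 1922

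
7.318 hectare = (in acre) 18.08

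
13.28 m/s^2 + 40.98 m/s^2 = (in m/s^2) 54.26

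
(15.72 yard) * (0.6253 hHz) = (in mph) 2011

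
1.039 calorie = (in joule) 4.347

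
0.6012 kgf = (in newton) 5.896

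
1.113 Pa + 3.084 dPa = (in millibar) 0.01421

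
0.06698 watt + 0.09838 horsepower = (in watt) 73.43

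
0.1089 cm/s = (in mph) 0.002436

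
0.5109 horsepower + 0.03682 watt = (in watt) 381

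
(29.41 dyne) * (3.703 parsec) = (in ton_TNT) 8032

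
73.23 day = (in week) 10.46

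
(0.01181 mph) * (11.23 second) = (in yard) 0.06484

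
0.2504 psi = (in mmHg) 12.95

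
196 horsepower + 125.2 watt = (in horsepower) 196.2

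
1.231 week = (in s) 7.445e+05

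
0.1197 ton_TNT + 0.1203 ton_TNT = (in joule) 1.004e+09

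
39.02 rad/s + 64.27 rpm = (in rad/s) 45.75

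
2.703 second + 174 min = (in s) 1.044e+04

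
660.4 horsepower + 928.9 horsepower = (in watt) 1.185e+06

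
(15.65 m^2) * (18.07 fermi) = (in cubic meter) 2.828e-13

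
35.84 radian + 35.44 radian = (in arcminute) 2.45e+05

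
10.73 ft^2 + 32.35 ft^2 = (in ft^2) 43.08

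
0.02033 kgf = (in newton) 0.1994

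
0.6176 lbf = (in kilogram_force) 0.2801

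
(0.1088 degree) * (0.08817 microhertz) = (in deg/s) 9.593e-09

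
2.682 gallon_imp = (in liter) 12.19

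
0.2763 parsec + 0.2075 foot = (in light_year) 0.9012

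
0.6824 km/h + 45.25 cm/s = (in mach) 0.001886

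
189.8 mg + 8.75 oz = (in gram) 248.2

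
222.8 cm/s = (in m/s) 2.228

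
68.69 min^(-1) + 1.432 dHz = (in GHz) 1.288e-09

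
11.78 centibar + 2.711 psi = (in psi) 4.42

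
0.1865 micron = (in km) 1.865e-10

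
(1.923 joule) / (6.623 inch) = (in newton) 11.43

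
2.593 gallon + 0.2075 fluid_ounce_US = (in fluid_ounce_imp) 345.7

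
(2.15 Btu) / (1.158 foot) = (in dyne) 6.427e+08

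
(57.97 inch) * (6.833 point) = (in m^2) 0.003549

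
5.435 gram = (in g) 5.435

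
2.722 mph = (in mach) 0.003574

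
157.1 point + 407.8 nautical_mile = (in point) 2.141e+09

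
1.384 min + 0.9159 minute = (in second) 138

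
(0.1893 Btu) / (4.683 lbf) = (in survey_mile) 0.005958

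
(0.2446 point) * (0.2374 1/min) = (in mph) 7.637e-07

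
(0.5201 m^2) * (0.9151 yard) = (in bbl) 2.737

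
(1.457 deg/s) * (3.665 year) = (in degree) 1.684e+08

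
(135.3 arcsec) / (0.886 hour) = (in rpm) 1.964e-06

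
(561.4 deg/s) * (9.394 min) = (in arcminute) 1.899e+07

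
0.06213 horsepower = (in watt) 46.33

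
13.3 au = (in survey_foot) 6.528e+12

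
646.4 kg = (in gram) 6.464e+05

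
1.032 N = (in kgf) 0.1052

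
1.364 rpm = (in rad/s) 0.1428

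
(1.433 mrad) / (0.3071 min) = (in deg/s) 0.004456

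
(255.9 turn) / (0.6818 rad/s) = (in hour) 0.6551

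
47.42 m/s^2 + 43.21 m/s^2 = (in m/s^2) 90.63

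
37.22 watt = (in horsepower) 0.04991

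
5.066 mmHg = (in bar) 0.006754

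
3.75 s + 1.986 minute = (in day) 0.001423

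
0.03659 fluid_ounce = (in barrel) 6.806e-06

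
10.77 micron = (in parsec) 3.49e-22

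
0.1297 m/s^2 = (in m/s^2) 0.1297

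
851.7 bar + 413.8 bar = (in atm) 1249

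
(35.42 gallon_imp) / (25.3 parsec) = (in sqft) 2.22e-18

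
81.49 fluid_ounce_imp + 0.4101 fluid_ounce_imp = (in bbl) 0.01464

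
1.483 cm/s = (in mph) 0.03317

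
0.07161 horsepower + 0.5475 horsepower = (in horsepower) 0.6191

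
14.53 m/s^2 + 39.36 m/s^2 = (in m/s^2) 53.89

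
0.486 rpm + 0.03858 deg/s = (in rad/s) 0.05157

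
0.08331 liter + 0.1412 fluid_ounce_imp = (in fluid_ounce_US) 2.953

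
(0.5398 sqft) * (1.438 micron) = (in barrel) 4.536e-07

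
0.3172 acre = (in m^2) 1284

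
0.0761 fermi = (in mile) 4.729e-20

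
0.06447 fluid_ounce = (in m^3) 1.907e-06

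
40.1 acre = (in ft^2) 1.747e+06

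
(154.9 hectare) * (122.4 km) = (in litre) 1.896e+14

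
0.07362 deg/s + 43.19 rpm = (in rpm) 43.2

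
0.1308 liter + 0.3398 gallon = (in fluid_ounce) 47.92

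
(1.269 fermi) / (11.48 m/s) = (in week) 1.828e-22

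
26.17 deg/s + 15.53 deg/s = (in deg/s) 41.7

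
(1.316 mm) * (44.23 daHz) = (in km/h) 2.095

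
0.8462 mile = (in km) 1.362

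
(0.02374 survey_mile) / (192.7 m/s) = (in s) 0.1983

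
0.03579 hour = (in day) 0.001491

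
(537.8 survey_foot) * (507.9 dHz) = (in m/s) 8326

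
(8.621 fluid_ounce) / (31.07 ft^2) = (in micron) 88.33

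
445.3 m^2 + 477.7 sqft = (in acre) 0.121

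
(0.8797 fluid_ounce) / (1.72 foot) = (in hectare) 4.962e-09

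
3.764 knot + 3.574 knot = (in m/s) 3.775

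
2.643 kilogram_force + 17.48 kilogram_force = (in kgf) 20.12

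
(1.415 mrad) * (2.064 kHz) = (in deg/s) 167.3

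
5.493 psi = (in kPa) 37.87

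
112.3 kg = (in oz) 3961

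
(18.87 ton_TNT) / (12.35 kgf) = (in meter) 6.519e+08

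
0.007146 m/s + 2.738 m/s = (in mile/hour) 6.141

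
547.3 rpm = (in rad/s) 57.31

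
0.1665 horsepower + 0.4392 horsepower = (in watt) 451.7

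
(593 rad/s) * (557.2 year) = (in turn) 1.658e+12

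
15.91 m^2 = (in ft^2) 171.3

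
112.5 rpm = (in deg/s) 675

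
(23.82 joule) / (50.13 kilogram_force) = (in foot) 0.159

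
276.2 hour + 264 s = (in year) 0.03154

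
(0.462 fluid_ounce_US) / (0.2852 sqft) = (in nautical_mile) 2.784e-07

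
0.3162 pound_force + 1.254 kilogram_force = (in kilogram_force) 1.397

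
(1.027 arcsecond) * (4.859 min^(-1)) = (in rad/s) 4.032e-07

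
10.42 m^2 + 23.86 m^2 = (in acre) 0.008471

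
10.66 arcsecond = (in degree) 0.002961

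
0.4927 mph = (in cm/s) 22.03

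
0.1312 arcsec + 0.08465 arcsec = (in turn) 1.666e-07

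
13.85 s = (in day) 0.0001603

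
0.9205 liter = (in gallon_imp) 0.2025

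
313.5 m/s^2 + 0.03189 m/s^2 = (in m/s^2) 313.5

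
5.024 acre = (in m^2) 2.033e+04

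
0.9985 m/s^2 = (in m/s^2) 0.9985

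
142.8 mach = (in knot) 9.452e+04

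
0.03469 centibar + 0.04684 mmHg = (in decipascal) 409.3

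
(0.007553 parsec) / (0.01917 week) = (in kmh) 7.237e+10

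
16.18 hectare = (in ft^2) 1.742e+06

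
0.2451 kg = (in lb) 0.5404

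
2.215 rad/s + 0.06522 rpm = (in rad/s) 2.222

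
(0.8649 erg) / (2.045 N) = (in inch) 1.665e-06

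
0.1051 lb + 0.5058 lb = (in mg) 2.771e+05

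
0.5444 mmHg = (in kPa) 0.07258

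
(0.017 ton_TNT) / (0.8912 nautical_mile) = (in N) 4.309e+04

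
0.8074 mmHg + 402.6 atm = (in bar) 407.9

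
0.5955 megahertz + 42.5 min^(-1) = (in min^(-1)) 3.573e+07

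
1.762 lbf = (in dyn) 7.838e+05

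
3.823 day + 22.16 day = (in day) 25.98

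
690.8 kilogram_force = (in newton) 6774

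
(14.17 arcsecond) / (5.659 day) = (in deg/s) 8.05e-09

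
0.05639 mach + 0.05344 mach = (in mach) 0.1098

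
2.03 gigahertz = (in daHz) 2.03e+08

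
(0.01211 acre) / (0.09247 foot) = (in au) 1.162e-08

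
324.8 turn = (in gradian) 1.299e+05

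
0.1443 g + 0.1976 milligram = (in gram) 0.1445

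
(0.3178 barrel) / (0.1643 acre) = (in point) 0.2154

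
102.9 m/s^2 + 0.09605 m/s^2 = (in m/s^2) 103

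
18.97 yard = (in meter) 17.35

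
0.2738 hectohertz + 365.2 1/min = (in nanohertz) 3.347e+10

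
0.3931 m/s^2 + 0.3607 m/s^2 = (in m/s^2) 0.7538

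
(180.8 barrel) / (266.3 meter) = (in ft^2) 1.162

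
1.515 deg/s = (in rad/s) 0.02644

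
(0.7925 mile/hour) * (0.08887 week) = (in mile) 11.83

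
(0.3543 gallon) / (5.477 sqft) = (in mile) 1.638e-06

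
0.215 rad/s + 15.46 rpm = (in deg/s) 105.1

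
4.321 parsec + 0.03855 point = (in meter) 1.333e+17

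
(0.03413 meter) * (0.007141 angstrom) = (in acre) 6.023e-18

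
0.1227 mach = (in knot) 81.21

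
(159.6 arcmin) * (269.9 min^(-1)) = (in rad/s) 0.2088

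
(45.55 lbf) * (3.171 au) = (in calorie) 2.297e+13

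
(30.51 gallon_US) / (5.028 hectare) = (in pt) 0.006511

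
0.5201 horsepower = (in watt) 387.8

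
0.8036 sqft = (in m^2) 0.07466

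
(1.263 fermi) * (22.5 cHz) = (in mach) 8.346e-19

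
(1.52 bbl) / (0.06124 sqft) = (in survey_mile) 0.02639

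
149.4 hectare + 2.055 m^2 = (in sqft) 1.608e+07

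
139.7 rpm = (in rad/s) 14.63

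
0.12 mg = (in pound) 2.646e-07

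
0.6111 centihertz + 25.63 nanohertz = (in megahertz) 6.111e-09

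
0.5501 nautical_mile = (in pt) 2.888e+06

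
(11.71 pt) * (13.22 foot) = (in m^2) 0.01665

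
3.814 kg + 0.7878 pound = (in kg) 4.171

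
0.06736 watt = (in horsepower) 9.033e-05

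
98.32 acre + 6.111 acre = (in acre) 104.4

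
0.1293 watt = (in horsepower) 0.0001734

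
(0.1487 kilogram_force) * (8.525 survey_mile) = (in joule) 2.001e+04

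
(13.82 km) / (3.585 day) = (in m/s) 0.04462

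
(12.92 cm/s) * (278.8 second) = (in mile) 0.02238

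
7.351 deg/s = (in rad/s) 0.1283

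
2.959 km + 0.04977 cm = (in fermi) 2.959e+18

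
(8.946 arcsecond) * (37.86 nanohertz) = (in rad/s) 1.642e-12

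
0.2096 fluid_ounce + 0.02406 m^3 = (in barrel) 0.1514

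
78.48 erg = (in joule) 7.848e-06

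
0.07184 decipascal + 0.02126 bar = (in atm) 0.02098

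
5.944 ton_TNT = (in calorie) 5.944e+09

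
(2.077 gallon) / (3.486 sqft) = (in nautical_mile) 1.311e-05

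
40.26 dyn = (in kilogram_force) 4.105e-05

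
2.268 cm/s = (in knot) 0.04409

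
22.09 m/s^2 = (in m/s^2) 22.09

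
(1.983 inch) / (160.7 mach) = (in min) 1.534e-08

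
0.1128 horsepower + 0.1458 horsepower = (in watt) 192.8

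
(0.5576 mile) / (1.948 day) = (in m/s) 0.005332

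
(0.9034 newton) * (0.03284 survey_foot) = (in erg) 9.043e+04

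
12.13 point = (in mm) 4.279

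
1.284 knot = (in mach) 0.00194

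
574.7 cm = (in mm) 5747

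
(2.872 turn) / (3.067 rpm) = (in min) 0.9364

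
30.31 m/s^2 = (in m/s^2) 30.31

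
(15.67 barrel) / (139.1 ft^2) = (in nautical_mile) 0.0001041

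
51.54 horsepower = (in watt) 3.843e+04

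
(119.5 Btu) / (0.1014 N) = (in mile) 772.6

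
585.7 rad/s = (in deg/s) 3.356e+04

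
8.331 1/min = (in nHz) 1.388e+08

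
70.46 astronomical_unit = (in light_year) 0.001114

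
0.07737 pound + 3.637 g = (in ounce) 1.366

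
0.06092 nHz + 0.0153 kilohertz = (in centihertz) 1530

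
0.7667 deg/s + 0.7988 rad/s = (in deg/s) 46.53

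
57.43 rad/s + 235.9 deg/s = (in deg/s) 3526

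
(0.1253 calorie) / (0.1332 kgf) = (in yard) 0.4389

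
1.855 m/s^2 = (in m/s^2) 1.855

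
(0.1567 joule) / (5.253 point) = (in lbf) 19.01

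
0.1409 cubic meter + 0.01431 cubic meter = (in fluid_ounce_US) 5248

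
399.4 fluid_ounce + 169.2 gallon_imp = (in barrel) 4.912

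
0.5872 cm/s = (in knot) 0.01141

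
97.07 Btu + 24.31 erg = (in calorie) 2.448e+04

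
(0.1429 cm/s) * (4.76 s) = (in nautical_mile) 3.673e-06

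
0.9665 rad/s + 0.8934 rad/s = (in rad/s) 1.86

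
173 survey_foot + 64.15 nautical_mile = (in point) 3.369e+08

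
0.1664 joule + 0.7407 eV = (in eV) 1.039e+18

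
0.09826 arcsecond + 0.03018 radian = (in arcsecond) 6225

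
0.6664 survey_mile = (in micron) 1.072e+09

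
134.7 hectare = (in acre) 332.9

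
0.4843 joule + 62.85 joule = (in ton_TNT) 1.514e-08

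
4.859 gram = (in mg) 4859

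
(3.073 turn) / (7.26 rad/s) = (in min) 0.04433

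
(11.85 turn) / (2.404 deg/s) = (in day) 0.02054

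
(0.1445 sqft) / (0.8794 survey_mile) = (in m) 9.486e-06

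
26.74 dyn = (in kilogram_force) 2.727e-05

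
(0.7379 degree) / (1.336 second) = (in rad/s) 0.00964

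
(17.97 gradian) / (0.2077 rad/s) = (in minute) 0.02265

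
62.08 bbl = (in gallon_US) 2607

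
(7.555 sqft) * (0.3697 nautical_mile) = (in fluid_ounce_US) 1.625e+07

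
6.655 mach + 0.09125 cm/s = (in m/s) 2266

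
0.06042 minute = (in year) 1.15e-07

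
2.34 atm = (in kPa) 237.1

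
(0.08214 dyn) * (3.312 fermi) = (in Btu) 2.579e-24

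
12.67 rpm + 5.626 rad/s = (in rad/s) 6.953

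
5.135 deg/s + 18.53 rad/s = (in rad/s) 18.62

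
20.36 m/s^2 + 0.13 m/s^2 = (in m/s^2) 20.49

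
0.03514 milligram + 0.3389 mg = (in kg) 3.74e-07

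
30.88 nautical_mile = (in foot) 1.876e+05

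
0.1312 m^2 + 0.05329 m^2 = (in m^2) 0.1845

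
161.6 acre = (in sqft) 7.039e+06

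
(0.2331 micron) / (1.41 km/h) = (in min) 9.919e-09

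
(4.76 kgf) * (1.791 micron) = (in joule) 8.36e-05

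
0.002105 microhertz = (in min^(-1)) 1.263e-07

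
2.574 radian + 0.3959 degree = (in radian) 2.581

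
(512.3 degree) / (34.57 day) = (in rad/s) 2.994e-06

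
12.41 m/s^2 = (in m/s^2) 12.41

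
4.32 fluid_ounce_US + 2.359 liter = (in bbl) 0.01564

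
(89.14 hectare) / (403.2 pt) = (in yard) 6.854e+06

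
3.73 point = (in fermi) 1.316e+12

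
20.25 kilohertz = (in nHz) 2.025e+13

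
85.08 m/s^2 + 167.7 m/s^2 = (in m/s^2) 252.8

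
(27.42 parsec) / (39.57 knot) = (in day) 4.811e+11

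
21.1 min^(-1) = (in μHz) 3.517e+05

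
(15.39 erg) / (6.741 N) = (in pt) 0.0006472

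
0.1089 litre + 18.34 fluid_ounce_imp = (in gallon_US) 0.1664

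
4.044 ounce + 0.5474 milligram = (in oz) 4.044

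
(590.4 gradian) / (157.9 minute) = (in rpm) 0.009348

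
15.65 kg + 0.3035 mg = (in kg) 15.65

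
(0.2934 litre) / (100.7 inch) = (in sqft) 0.001235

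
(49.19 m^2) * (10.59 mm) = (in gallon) 137.6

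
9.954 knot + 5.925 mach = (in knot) 3932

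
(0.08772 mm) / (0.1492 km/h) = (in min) 3.528e-05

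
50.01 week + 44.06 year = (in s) 1.42e+09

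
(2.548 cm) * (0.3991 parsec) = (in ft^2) 3.378e+15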